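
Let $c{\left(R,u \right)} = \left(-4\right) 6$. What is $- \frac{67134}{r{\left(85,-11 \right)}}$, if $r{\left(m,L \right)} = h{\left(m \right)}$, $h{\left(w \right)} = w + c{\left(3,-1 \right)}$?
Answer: $- \frac{67134}{61} \approx -1100.6$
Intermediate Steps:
$c{\left(R,u \right)} = -24$
$h{\left(w \right)} = -24 + w$ ($h{\left(w \right)} = w - 24 = -24 + w$)
$r{\left(m,L \right)} = -24 + m$
$- \frac{67134}{r{\left(85,-11 \right)}} = - \frac{67134}{-24 + 85} = - \frac{67134}{61}$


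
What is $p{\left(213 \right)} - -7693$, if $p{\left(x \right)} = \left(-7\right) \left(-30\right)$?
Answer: $7903$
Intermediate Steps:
$p{\left(x \right)} = 210$
$p{\left(213 \right)} - -7693 = 210 - -7693 = 210 + 7693 = 7903$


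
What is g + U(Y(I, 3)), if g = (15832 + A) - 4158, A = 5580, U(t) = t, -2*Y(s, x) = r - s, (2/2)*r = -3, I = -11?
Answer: 17250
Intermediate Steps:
r = -3
Y(s, x) = 3/2 + s/2 (Y(s, x) = -(-3 - s)/2 = 3/2 + s/2)
g = 17254 (g = (15832 + 5580) - 4158 = 21412 - 4158 = 17254)
g + U(Y(I, 3)) = 17254 + (3/2 + (½)*(-11)) = 17254 + (3/2 - 11/2) = 17254 - 4 = 17250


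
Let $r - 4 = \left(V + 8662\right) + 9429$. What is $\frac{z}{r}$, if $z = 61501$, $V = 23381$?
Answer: $\frac{61501}{41476} \approx 1.4828$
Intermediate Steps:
$r = 41476$ ($r = 4 + \left(\left(23381 + 8662\right) + 9429\right) = 4 + \left(32043 + 9429\right) = 4 + 41472 = 41476$)
$\frac{z}{r} = \frac{61501}{41476}$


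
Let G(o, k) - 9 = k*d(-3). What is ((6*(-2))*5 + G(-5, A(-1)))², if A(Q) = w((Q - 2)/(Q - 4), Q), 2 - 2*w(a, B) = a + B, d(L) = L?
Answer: 74529/25 ≈ 2981.2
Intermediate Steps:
w(a, B) = 1 - B/2 - a/2 (w(a, B) = 1 - (a + B)/2 = 1 - (B + a)/2 = 1 + (-B/2 - a/2) = 1 - B/2 - a/2)
A(Q) = 1 - Q/2 - (-2 + Q)/(2*(-4 + Q)) (A(Q) = 1 - Q/2 - (Q - 2)/(2*(Q - 4)) = 1 - Q/2 - (-2 + Q)/(2*(-4 + Q)))
G(o, k) = 9 - 3*k (G(o, k) = 9 + k*(-3) = 9 - 3*k)
((6*(-2))*5 + G(-5, A(-1)))² = ((6*(-2))*5 + (9 - 3*(-6 - 1*(-1)² + 5*(-1))/(2*(-4 - 1))))² = (-12*5 + (9 - 3*(-6 - 1*1 - 5)/(2*(-5))))² = (-60 + (9 - 3*(-1)*(-6 - 1 - 5)/(2*5)))² = (-60 + (9 - 3*(-1)*(-12)/(2*5)))² = (-60 + (9 - 3*6/5))² = (-60 + (9 - 18/5))² = (-60 + 27/5)² = (-273/5)² = 74529/25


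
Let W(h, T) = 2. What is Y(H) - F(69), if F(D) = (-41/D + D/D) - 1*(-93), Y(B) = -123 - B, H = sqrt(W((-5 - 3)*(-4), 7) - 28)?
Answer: -14932/69 - I*sqrt(26) ≈ -216.41 - 5.099*I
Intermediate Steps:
H = I*sqrt(26) (H = sqrt(2 - 28) = sqrt(-26) = I*sqrt(26) ≈ 5.099*I)
F(D) = 94 - 41/D (F(D) = (-41/D + 1) + 93 = (1 - 41/D) + 93 = 94 - 41/D)
Y(H) - F(69) = (-123 - I*sqrt(26)) - (94 - 41/69) = (-123 - I*sqrt(26)) - 1*6445/69 = (-123 - I*sqrt(26)) - 6445/69 = -14932/69 - I*sqrt(26)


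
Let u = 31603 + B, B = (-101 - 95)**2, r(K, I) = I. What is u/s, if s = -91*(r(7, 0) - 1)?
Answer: 70019/91 ≈ 769.44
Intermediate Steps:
B = 38416 (B = (-196)**2 = 38416)
u = 70019 (u = 31603 + 38416 = 70019)
s = 91 (s = -91*(0 - 1) = -91*(-1) = 91)
u/s = 70019/91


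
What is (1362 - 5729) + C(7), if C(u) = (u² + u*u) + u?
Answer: -4262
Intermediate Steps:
C(u) = u + 2*u² (C(u) = (u² + u²) + u = 2*u² + u = u + 2*u²)
(1362 - 5729) + C(7) = (1362 - 5729) + 7*(1 + 2*7) = -4367 + 7*(1 + 14) = -4367 + 7*15 = -4367 + 105 = -4262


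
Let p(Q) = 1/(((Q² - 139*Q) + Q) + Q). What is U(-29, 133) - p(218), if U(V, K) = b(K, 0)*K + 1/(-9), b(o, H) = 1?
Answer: 2346551/17658 ≈ 132.89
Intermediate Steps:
U(V, K) = -⅑ + K (U(V, K) = 1*K + 1/(-9) = K - ⅑ = -⅑ + K)
p(Q) = 1/(Q² - 137*Q) (p(Q) = 1/((Q² - 138*Q) + Q) = 1/(Q² - 137*Q))
U(-29, 133) - p(218) = (-⅑ + 133) - 1/(218*(-137 + 218)) = 1196/9 - 1/(218*81) = 1196/9 - 1*1/17658 = 1196/9 - 1/17658 = 2346551/17658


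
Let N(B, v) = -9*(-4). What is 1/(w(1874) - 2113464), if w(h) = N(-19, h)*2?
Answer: -1/2113392 ≈ -4.7317e-7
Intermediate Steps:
N(B, v) = 36
w(h) = 72 (w(h) = 36*2 = 72)
1/(w(1874) - 2113464) = 1/(72 - 2113464) = 1/(-2113392) = -1/2113392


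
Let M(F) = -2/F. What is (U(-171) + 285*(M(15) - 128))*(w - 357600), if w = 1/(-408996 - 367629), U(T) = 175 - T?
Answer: 10045727629236172/776625 ≈ 1.2935e+10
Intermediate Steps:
w = -1/776625 (w = 1/(-776625) = -1/776625 ≈ -1.2876e-6)
(U(-171) + 285*(M(15) - 128))*(w - 357600) = ((175 - 1*(-171)) + 285*(-2/15 - 128))*(-1/776625 - 357600) = ((175 + 171) + 285*(-2*1/15 - 128))*(-277721100001/776625) = (346 + 285*(-2/15 - 128))*(-277721100001/776625) = (346 + 285*(-1922/15))*(-277721100001/776625) = (346 - 36518)*(-277721100001/776625) = -36172*(-277721100001/776625) = 10045727629236172/776625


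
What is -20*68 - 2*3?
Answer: -1366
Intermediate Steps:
-20*68 - 2*3 = -1360 - 6 = -1366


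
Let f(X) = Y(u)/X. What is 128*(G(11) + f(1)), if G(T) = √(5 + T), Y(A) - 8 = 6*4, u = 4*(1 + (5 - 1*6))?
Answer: 4608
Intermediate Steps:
u = 0 (u = 4*(1 + (5 - 6)) = 4*(1 - 1) = 4*0 = 0)
Y(A) = 32 (Y(A) = 8 + 6*4 = 8 + 24 = 32)
f(X) = 32/X
128*(G(11) + f(1)) = 128*(√(5 + 11) + 32/1) = 128*(√16 + 32*1) = 128*(4 + 32) = 128*36 = 4608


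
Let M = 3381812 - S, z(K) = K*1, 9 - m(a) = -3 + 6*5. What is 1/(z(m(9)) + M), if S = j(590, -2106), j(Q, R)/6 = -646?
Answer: 1/3385670 ≈ 2.9536e-7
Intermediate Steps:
j(Q, R) = -3876 (j(Q, R) = 6*(-646) = -3876)
S = -3876
m(a) = -18 (m(a) = 9 - (-3 + 6*5) = 9 - (-3 + 30) = 9 - 1*27 = 9 - 27 = -18)
z(K) = K
M = 3385688 (M = 3381812 - 1*(-3876) = 3381812 + 3876 = 3385688)
1/(z(m(9)) + M) = 1/(-18 + 3385688) = 1/3385670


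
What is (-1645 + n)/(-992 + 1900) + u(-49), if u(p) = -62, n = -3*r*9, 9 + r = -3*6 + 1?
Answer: -57239/908 ≈ -63.039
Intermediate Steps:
r = -26 (r = -9 + (-3*6 + 1) = -9 + (-18 + 1) = -9 - 17 = -26)
n = 702 (n = -3*(-26)*9 = 78*9 = 702)
(-1645 + n)/(-992 + 1900) + u(-49) = (-1645 + 702)/(-992 + 1900) - 62 = -943/908 - 62 = -57239/908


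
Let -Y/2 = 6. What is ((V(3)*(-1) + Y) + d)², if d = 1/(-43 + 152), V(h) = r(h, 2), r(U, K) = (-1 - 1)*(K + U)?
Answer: 47089/11881 ≈ 3.9634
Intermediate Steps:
Y = -12 (Y = -2*6 = -12)
r(U, K) = -2*K - 2*U (r(U, K) = -2*(K + U) = -2*K - 2*U)
V(h) = -4 - 2*h (V(h) = -2*2 - 2*h = -4 - 2*h)
d = 1/109 ≈ 0.0091743
((V(3)*(-1) + Y) + d)² = (((-4 - 2*3)*(-1) - 12) + 1/109)² = (((-4 - 6)*(-1) - 12) + 1/109)² = ((-10*(-1) - 12) + 1/109)² = ((10 - 12) + 1/109)² = (-2 + 1/109)² = (-217/109)² = 47089/11881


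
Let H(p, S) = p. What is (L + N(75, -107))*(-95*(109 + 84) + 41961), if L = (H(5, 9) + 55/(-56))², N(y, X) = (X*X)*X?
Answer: -45381815726299/1568 ≈ -2.8942e+10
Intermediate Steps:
N(y, X) = X³ (N(y, X) = X²*X = X³)
L = 50625/3136 (L = (5 + 55/(-56))² = (5 + 55*(-1/56))² = (5 - 55/56)² = (225/56)² = 50625/3136 ≈ 16.143)
(L + N(75, -107))*(-95*(109 + 84) + 41961) = (50625/3136 + (-107)³)*(-95*(109 + 84) + 41961) = (50625/3136 - 1225043)*(-95*193 + 41961) = -3841684223*(-18335 + 41961)/3136 = -3841684223/3136*23626 = -45381815726299/1568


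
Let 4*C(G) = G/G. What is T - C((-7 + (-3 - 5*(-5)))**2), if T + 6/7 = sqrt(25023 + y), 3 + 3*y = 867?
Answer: -31/28 + sqrt(25311) ≈ 157.99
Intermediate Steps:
C(G) = 1/4 (C(G) = (G/G)/4 = (1/4)*1 = 1/4)
y = 288 (y = -1 + (1/3)*867 = -1 + 289 = 288)
T = -6/7 + sqrt(25311) (T = -6/7 + sqrt(25023 + 288) = -6/7 + sqrt(25311) ≈ 158.24)
T - C((-7 + (-3 - 5*(-5)))**2) = (-6/7 + sqrt(25311)) - 1*1/4 = (-6/7 + sqrt(25311)) - 1/4 = -31/28 + sqrt(25311)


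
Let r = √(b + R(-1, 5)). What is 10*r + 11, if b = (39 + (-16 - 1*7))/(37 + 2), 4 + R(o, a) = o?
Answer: 11 + 10*I*√6981/39 ≈ 11.0 + 21.424*I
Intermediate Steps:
R(o, a) = -4 + o
b = 16/39 (b = (39 + (-16 - 7))/39 = (39 - 23)*(1/39) = 16*(1/39) = 16/39 ≈ 0.41026)
r = I*√6981/39 (r = √(16/39 + (-4 - 1)) = √(16/39 - 5) = √(-179/39) = I*√6981/39 ≈ 2.1424*I)
10*r + 11 = 10*(I*√6981/39) + 11 = 10*I*√6981/39 + 11 = 11 + 10*I*√6981/39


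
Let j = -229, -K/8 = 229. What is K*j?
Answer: 419528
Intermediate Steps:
K = -1832 (K = -8*229 = -1832)
K*j = -1832*(-229) = 419528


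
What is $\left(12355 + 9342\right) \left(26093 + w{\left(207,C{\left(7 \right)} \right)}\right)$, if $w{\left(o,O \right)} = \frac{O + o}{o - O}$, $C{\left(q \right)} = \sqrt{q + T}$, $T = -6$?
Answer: $\frac{58314658051}{103} \approx 5.6616 \cdot 10^{8}$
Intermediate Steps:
$C{\left(q \right)} = \sqrt{-6 + q}$ ($C{\left(q \right)} = \sqrt{q - 6} = \sqrt{-6 + q}$)
$w{\left(o,O \right)} = \frac{O + o}{o - O}$
$\left(12355 + 9342\right) \left(26093 + w{\left(207,C{\left(7 \right)} \right)}\right) = \left(12355 + 9342\right) \left(26093 + \frac{\sqrt{-6 + 7} + 207}{207 - \sqrt{-6 + 7}}\right) = 21697 \left(26093 + \frac{\sqrt{1} + 207}{207 - \sqrt{1}}\right) = 21697 \left(26093 + \frac{1 + 207}{207 - 1}\right) = 21697 \left(26093 + \frac{1}{207 - 1} \cdot 208\right) = 21697 \left(26093 + \frac{1}{206} \cdot 208\right) = 21697 \left(26093 + \frac{104}{103}\right) = 21697 \cdot \frac{2687683}{103} = \frac{58314658051}{103}$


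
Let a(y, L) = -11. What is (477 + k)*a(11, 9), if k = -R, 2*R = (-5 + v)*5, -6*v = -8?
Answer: -32087/6 ≈ -5347.8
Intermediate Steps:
v = 4/3 (v = -1/6*(-8) = 4/3 ≈ 1.3333)
R = -55/6 (R = ((-5 + 4/3)*5)/2 = (-11/3*5)/2 = (1/2)*(-55/3) = -55/6 ≈ -9.1667)
k = 55/6 (k = -1*(-55/6) = 55/6 ≈ 9.1667)
(477 + k)*a(11, 9) = (477 + 55/6)*(-11) = (2917/6)*(-11) = -32087/6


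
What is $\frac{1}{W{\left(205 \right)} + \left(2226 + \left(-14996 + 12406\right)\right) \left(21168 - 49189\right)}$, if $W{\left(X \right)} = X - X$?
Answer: $\frac{1}{10199644} \approx 9.8043 \cdot 10^{-8}$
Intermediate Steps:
$W{\left(X \right)} = 0$
$\frac{1}{W{\left(205 \right)} + \left(2226 + \left(-14996 + 12406\right)\right) \left(21168 - 49189\right)} = \frac{1}{0 + \left(2226 + \left(-14996 + 12406\right)\right) \left(21168 - 49189\right)} = \frac{1}{0 + \left(2226 - 2590\right) \left(-28021\right)} = \frac{1}{0 - -10199644} = \frac{1}{0 + 10199644} = \frac{1}{10199644}$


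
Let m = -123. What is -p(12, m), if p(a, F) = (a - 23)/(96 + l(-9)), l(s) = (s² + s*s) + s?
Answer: 11/249 ≈ 0.044177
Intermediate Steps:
l(s) = s + 2*s² (l(s) = (s² + s²) + s = 2*s² + s = s + 2*s²)
p(a, F) = -23/249 + a/249 (p(a, F) = (a - 23)/(96 - 9*(1 + 2*(-9))) = (-23 + a)/(96 - 9*(1 - 18)) = (-23 + a)/(96 - 9*(-17)) = (-23 + a)/(96 + 153) = (-23 + a)/249 = (-23 + a)*(1/249) = -23/249 + a/249)
-p(12, m) = -(-23/249 + (1/249)*12) = -(-23/249 + 4/83) = -1*(-11/249) = 11/249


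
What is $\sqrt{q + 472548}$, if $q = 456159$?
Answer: $\sqrt{928707} \approx 963.69$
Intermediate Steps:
$\sqrt{q + 472548} = \sqrt{456159 + 472548} = \sqrt{928707}$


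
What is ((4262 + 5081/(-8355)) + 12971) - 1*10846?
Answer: 53358304/8355 ≈ 6386.4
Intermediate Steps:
((4262 + 5081/(-8355)) + 12971) - 1*10846 = ((4262 + 5081*(-1/8355)) + 12971) - 10846 = ((4262 - 5081/8355) + 12971) - 10846 = (35603929/8355 + 12971) - 10846 = 143976634/8355 - 10846 = 53358304/8355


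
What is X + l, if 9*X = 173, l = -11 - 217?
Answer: -1879/9 ≈ -208.78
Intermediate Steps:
l = -228
X = 173/9 (X = (1/9)*173 = 173/9 ≈ 19.222)
X + l = 173/9 - 228 = -1879/9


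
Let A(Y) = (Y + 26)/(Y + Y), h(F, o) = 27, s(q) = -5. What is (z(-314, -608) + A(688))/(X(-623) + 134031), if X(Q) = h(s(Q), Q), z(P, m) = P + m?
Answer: -633979/92231904 ≈ -0.0068737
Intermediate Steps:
A(Y) = (26 + Y)/(2*Y) (A(Y) = (26 + Y)/((2*Y)) = (26 + Y)*(1/(2*Y)) = (26 + Y)/(2*Y))
X(Q) = 27
(z(-314, -608) + A(688))/(X(-623) + 134031) = ((-314 - 608) + (1/2)*(26 + 688)/688)/(27 + 134031) = (-922 + (1/2)*(1/688)*714)/134058 = (-922 + 357/688)*(1/134058) = -633979/688*1/134058 = -633979/92231904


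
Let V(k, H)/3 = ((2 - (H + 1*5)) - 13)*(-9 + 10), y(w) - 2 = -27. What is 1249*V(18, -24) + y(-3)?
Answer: 29951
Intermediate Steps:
y(w) = -25 (y(w) = 2 - 27 = -25)
V(k, H) = -48 - 3*H (V(k, H) = 3*(((2 - (H + 1*5)) - 13)*(-9 + 10)) = 3*(((2 - (H + 5)) - 13)*1) = 3*(((2 - (5 + H)) - 13)*1) = 3*(((2 + (-5 - H)) - 13)*1) = 3*(((-3 - H) - 13)*1) = 3*((-16 - H)*1) = 3*(-16 - H) = -48 - 3*H)
1249*V(18, -24) + y(-3) = 1249*(-48 - 3*(-24)) - 25 = 1249*(-48 + 72) - 25 = 1249*24 - 25 = 29976 - 25 = 29951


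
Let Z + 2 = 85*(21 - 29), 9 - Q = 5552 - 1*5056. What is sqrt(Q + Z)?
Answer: I*sqrt(1169) ≈ 34.191*I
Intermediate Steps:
Q = -487 (Q = 9 - (5552 - 1*5056) = 9 - (5552 - 5056) = 9 - 1*496 = 9 - 496 = -487)
Z = -682 (Z = -2 + 85*(21 - 29) = -2 + 85*(-8) = -2 - 680 = -682)
sqrt(Q + Z) = sqrt(-487 - 682) = sqrt(-1169) = I*sqrt(1169)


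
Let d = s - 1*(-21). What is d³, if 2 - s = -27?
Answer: 125000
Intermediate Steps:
s = 29 (s = 2 - 1*(-27) = 2 + 27 = 29)
d = 50 (d = 29 - 1*(-21) = 29 + 21 = 50)
d³ = 50³ = 125000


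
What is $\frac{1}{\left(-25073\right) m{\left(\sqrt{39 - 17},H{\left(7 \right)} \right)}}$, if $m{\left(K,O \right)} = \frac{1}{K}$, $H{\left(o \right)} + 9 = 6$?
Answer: $- \frac{\sqrt{22}}{25073} \approx -0.00018707$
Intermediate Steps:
$H{\left(o \right)} = -3$ ($H{\left(o \right)} = -9 + 6 = -3$)
$\frac{1}{\left(-25073\right) m{\left(\sqrt{39 - 17},H{\left(7 \right)} \right)}} = \frac{1}{\left(-25073\right) \frac{1}{\sqrt{39 - 17}}} = - \frac{1}{25073 \frac{1}{\sqrt{22}}} = - \frac{1}{25073 \frac{\sqrt{22}}{22}} = - \frac{\sqrt{22}}{25073}$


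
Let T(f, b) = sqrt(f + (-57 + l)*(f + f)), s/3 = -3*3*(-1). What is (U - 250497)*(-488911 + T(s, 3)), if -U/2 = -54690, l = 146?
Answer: 68993653587 - 423351*sqrt(537) ≈ 6.8984e+10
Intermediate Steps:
s = 27 (s = 3*(-3*3*(-1)) = 3*(-9*(-1)) = 3*9 = 27)
U = 109380 (U = -2*(-54690) = 109380)
T(f, b) = sqrt(179)*sqrt(f) (T(f, b) = sqrt(f + (-57 + 146)*(f + f)) = sqrt(f + 89*(2*f)) = sqrt(f + 178*f) = sqrt(179*f) = sqrt(179)*sqrt(f))
(U - 250497)*(-488911 + T(s, 3)) = (109380 - 250497)*(-488911 + sqrt(179)*sqrt(27)) = -141117*(-488911 + sqrt(179)*(3*sqrt(3))) = -141117*(-488911 + 3*sqrt(537)) = 68993653587 - 423351*sqrt(537)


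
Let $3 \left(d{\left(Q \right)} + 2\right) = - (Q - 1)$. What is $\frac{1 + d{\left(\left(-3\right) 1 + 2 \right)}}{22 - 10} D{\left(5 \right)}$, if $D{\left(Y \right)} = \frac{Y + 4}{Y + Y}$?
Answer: $- \frac{1}{40} \approx -0.025$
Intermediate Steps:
$d{\left(Q \right)} = - \frac{5}{3} - \frac{Q}{3}$ ($d{\left(Q \right)} = -2 + \frac{\left(-1\right) \left(Q - 1\right)}{3} = -2 + \frac{\left(-1\right) \left(-1 + Q\right)}{3} = -2 + \frac{1 - Q}{3} = -2 - \left(- \frac{1}{3} + \frac{Q}{3}\right) = - \frac{5}{3} - \frac{Q}{3}$)
$D{\left(Y \right)} = \frac{4 + Y}{2 Y}$
$\frac{1 + d{\left(\left(-3\right) 1 + 2 \right)}}{22 - 10} D{\left(5 \right)} = \frac{1 - \left(\frac{5}{3} + \frac{\left(-3\right) 1 + 2}{3}\right)}{22 - 10} \frac{4 + 5}{2 \cdot 5} = \frac{1 - \left(\frac{5}{3} + \frac{-3 + 2}{3}\right)}{12} \cdot \frac{1}{2} \cdot \frac{1}{5} \cdot 9 = \left(1 - \frac{4}{3}\right) \frac{1}{12} \cdot \frac{9}{10} = \left(- \frac{1}{3}\right) \frac{1}{12} \cdot \frac{9}{10} = \left(- \frac{1}{36}\right) \frac{9}{10} = - \frac{1}{40}$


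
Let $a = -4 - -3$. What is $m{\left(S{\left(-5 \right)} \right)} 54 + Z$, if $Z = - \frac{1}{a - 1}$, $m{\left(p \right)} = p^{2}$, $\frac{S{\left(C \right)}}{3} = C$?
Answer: $\frac{24301}{2} \approx 12151.0$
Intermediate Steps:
$a = -1$ ($a = -4 + 3 = -1$)
$S{\left(C \right)} = 3 C$
$Z = \frac{1}{2}$ ($Z = - \frac{1}{-1 - 1} = - \frac{1}{-2} = \left(-1\right) \left(- \frac{1}{2}\right) = \frac{1}{2} \approx 0.5$)
$m{\left(S{\left(-5 \right)} \right)} 54 + Z = \left(3 \left(-5\right)\right)^{2} \cdot 54 + \frac{1}{2} = \left(-15\right)^{2} \cdot 54 + \frac{1}{2} = 225 \cdot 54 + \frac{1}{2} = 12150 + \frac{1}{2} = \frac{24301}{2}$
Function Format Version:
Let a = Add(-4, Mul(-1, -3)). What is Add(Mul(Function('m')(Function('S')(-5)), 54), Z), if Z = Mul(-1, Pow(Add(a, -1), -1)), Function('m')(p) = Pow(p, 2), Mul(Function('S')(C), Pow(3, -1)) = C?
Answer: Rational(24301, 2) ≈ 12151.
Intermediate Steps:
a = -1 (a = Add(-4, 3) = -1)
Function('S')(C) = Mul(3, C)
Z = Rational(1, 2) (Z = Mul(-1, Pow(Add(-1, -1), -1)) = Mul(-1, Pow(-2, -1)) = Mul(-1, Rational(-1, 2)) = Rational(1, 2) ≈ 0.50000)
Add(Mul(Function('m')(Function('S')(-5)), 54), Z) = Add(Mul(Pow(Mul(3, -5), 2), 54), Rational(1, 2)) = Add(Mul(Pow(-15, 2), 54), Rational(1, 2)) = Add(Mul(225, 54), Rational(1, 2)) = Add(12150, Rational(1, 2)) = Rational(24301, 2)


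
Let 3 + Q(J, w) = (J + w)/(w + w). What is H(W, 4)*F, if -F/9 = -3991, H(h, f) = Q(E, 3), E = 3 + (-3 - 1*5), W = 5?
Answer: -119730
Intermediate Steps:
E = -5 (E = 3 + (-3 - 5) = 3 - 8 = -5)
Q(J, w) = -3 + (J + w)/(2*w) (Q(J, w) = -3 + (J + w)/(w + w) = -3 + (J + w)/((2*w)) = -3 + (J + w)*(1/(2*w)) = -3 + (J + w)/(2*w))
H(h, f) = -10/3 (H(h, f) = (½)*(-5 - 5*3)/3 = (½)*(⅓)*(-5 - 15) = (½)*(⅓)*(-20) = -10/3)
F = 35919 (F = -9*(-3991) = 35919)
H(W, 4)*F = -10/3*35919 = -119730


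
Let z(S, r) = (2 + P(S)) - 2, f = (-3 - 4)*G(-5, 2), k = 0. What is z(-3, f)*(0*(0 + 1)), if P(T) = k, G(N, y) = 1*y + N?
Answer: 0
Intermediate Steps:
G(N, y) = N + y (G(N, y) = y + N = N + y)
P(T) = 0
f = 21 (f = (-3 - 4)*(-5 + 2) = -7*(-3) = 21)
z(S, r) = 0 (z(S, r) = (2 + 0) - 2 = 2 - 2 = 0)
z(-3, f)*(0*(0 + 1)) = 0*(0*(0 + 1)) = 0*(0*1) = 0*0 = 0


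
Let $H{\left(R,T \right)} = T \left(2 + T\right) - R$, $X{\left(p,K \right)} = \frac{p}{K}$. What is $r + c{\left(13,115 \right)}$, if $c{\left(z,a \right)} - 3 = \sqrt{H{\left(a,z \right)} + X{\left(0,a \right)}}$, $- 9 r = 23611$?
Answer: $- \frac{23584}{9} + 4 \sqrt{5} \approx -2611.5$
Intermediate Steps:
$r = - \frac{23611}{9}$ ($r = \left(- \frac{1}{9}\right) 23611 = - \frac{23611}{9} \approx -2623.4$)
$H{\left(R,T \right)} = - R + T \left(2 + T\right)$
$c{\left(z,a \right)} = 3 + \sqrt{z^{2} - a + 2 z}$ ($c{\left(z,a \right)} = 3 + \sqrt{\left(z^{2} - a + 2 z\right) + \frac{0}{a}} = 3 + \sqrt{\left(z^{2} - a + 2 z\right) + 0} = 3 + \sqrt{z^{2} - a + 2 z}$)
$r + c{\left(13,115 \right)} = - \frac{23611}{9} + \left(3 + \sqrt{13^{2} - 115 + 2 \cdot 13}\right) = - \frac{23611}{9} + \left(3 + \sqrt{169 - 115 + 26}\right) = - \frac{23611}{9} + \left(3 + \sqrt{80}\right) = - \frac{23611}{9} + \left(3 + 4 \sqrt{5}\right) = - \frac{23584}{9} + 4 \sqrt{5}$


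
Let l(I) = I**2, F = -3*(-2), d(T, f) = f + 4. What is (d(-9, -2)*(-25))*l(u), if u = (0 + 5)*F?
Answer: -45000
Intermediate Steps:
d(T, f) = 4 + f
F = 6
u = 30 (u = (0 + 5)*6 = 5*6 = 30)
(d(-9, -2)*(-25))*l(u) = ((4 - 2)*(-25))*30**2 = (2*(-25))*900 = -50*900 = -45000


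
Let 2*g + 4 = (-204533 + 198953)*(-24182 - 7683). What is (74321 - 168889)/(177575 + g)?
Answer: -94568/89080923 ≈ -0.0010616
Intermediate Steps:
g = 88903348 (g = -2 + ((-204533 + 198953)*(-24182 - 7683))/2 = -2 + (-5580*(-31865))/2 = -2 + (½)*177806700 = -2 + 88903350 = 88903348)
(74321 - 168889)/(177575 + g) = (74321 - 168889)/(177575 + 88903348) = -94568/89080923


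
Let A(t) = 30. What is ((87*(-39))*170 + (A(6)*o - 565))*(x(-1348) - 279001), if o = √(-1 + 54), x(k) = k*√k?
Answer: 5*(115475 - 6*√53)*(279001 + 2696*I*√337) ≈ 1.6103e+11 + 2.8565e+10*I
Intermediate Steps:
x(k) = k^(3/2)
o = √53 ≈ 7.2801
((87*(-39))*170 + (A(6)*o - 565))*(x(-1348) - 279001) = ((87*(-39))*170 + (30*√53 - 565))*((-1348)^(3/2) - 279001) = (-3393*170 + (-565 + 30*√53))*(-2696*I*√337 - 279001) = (-576810 + (-565 + 30*√53))*(-279001 - 2696*I*√337) = (-577375 + 30*√53)*(-279001 - 2696*I*√337)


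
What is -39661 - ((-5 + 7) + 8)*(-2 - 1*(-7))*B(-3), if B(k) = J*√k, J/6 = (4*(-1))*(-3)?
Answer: -39661 - 3600*I*√3 ≈ -39661.0 - 6235.4*I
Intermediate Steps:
J = 72 (J = 6*((4*(-1))*(-3)) = 6*(-4*(-3)) = 6*12 = 72)
B(k) = 72*√k
-39661 - ((-5 + 7) + 8)*(-2 - 1*(-7))*B(-3) = -39661 - ((-5 + 7) + 8)*(-2 - 1*(-7))*72*√(-3) = -39661 - (2 + 8)*(-2 + 7)*72*(I*√3) = -39661 - 10*5*72*I*√3 = -39661 - 50*72*I*√3 = -39661 - 3600*I*√3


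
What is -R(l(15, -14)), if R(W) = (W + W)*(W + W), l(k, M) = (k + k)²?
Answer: -3240000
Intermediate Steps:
l(k, M) = 4*k² (l(k, M) = (2*k)² = 4*k²)
R(W) = 4*W² (R(W) = (2*W)*(2*W) = 4*W²)
-R(l(15, -14)) = -4*(4*15²)² = -4*(4*225)² = -4*900² = -4*810000 = -1*3240000 = -3240000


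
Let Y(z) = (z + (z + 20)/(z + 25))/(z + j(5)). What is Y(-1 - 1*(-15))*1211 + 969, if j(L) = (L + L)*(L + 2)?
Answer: 138458/117 ≈ 1183.4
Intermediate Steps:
j(L) = 2*L*(2 + L) (j(L) = (2*L)*(2 + L) = 2*L*(2 + L))
Y(z) = (z + (20 + z)/(25 + z))/(70 + z) (Y(z) = (z + (z + 20)/(z + 25))/(z + 2*5*(2 + 5)) = (z + (20 + z)/(25 + z))/(z + 2*5*7) = (z + (20 + z)/(25 + z))/(z + 70) = (z + (20 + z)/(25 + z))/(70 + z))
Y(-1 - 1*(-15))*1211 + 969 = ((20 + (-1 - 1*(-15))² + 26*(-1 - 1*(-15)))/(1750 + (-1 - 1*(-15))² + 95*(-1 - 1*(-15))))*1211 + 969 = ((20 + (-1 + 15)² + 26*(-1 + 15))/(1750 + (-1 + 15)² + 95*(-1 + 15)))*1211 + 969 = ((20 + 14² + 26*14)/(1750 + 14² + 95*14))*1211 + 969 = ((20 + 196 + 364)/(1750 + 196 + 1330))*1211 + 969 = (580/3276)*1211 + 969 = ((1/3276)*580)*1211 + 969 = (145/819)*1211 + 969 = 25085/117 + 969 = 138458/117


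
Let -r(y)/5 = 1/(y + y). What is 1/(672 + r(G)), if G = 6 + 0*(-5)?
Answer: 12/8059 ≈ 0.0014890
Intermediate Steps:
G = 6 (G = 6 + 0 = 6)
r(y) = -5/(2*y) (r(y) = -5/(y + y) = -5*1/(2*y) = -5/(2*y))
1/(672 + r(G)) = 1/(672 - 5/2/6) = 1/(672 - 5/2*1/6) = 1/(672 - 5/12) = 1/(8059/12) = 12/8059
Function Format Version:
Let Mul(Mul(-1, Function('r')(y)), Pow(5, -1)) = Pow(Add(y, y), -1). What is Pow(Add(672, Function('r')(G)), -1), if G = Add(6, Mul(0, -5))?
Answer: Rational(12, 8059) ≈ 0.0014890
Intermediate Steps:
G = 6 (G = Add(6, 0) = 6)
Function('r')(y) = Mul(Rational(-5, 2), Pow(y, -1)) (Function('r')(y) = Mul(-5, Pow(Add(y, y), -1)) = Mul(-5, Pow(Mul(2, y), -1)) = Mul(-5, Mul(Rational(1, 2), Pow(y, -1))) = Mul(Rational(-5, 2), Pow(y, -1)))
Pow(Add(672, Function('r')(G)), -1) = Pow(Add(672, Mul(Rational(-5, 2), Pow(6, -1))), -1) = Pow(Add(672, Mul(Rational(-5, 2), Rational(1, 6))), -1) = Pow(Add(672, Rational(-5, 12)), -1) = Pow(Rational(8059, 12), -1) = Rational(12, 8059)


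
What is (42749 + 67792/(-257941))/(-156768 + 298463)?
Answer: 11026652017/36548949995 ≈ 0.30170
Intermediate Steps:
(42749 + 67792/(-257941))/(-156768 + 298463) = (42749 + 67792*(-1/257941))/141695 = (42749 - 67792/257941)*(1/141695) = (11026652017/257941)*(1/141695) = 11026652017/36548949995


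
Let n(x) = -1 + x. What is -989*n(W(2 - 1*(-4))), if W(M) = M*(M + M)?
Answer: -70219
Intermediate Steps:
W(M) = 2*M² (W(M) = M*(2*M) = 2*M²)
-989*n(W(2 - 1*(-4))) = -989*(-1 + 2*(2 - 1*(-4))²) = -989*(-1 + 2*(2 + 4)²) = -989*(-1 + 2*6²) = -989*(-1 + 2*36) = -989*(-1 + 72) = -989*71 = -70219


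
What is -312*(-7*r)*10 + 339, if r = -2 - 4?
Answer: -130701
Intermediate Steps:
r = -6
-312*(-7*r)*10 + 339 = -312*(-7*(-6))*10 + 339 = -13104*10 + 339 = -312*420 + 339 = -131040 + 339 = -130701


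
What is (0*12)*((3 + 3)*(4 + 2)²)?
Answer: 0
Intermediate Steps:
(0*12)*((3 + 3)*(4 + 2)²) = 0*(6*6²) = 0*(6*36) = 0*216 = 0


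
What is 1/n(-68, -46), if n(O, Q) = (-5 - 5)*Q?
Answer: 1/460 ≈ 0.0021739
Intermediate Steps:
n(O, Q) = -10*Q
1/n(-68, -46) = 1/(-10*(-46)) = 1/460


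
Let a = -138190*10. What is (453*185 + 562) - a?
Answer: 1466267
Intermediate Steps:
a = -1381900
(453*185 + 562) - a = (453*185 + 562) - 1*(-1381900) = (83805 + 562) + 1381900 = 84367 + 1381900 = 1466267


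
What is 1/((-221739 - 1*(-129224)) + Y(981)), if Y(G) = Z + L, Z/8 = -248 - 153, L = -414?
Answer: -1/96137 ≈ -1.0402e-5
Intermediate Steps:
Z = -3208 (Z = 8*(-248 - 153) = 8*(-401) = -3208)
Y(G) = -3622 (Y(G) = -3208 - 414 = -3622)
1/((-221739 - 1*(-129224)) + Y(981)) = 1/((-221739 - 1*(-129224)) - 3622) = 1/((-221739 + 129224) - 3622) = 1/(-92515 - 3622) = 1/(-96137) = -1/96137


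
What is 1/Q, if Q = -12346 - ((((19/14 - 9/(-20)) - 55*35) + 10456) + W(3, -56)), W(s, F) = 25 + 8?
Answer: -140/2927653 ≈ -4.7820e-5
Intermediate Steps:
W(s, F) = 33
Q = -2927653/140 (Q = -12346 - ((((19/14 - 9/(-20)) - 55*35) + 10456) + 33) = -12346 - ((((19*(1/14) - 9*(-1/20)) - 1925) + 10456) + 33) = -12346 - ((((19/14 + 9/20) - 1925) + 10456) + 33) = -12346 - (((253/140 - 1925) + 10456) + 33) = -12346 - ((-269247/140 + 10456) + 33) = -12346 - (1194593/140 + 33) = -12346 - 1*1199213/140 = -12346 - 1199213/140 = -2927653/140 ≈ -20912.)
1/Q = 1/(-2927653/140) = -140/2927653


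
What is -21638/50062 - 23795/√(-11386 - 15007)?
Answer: -10819/25031 + 23795*I*√26393/26393 ≈ -0.43222 + 146.47*I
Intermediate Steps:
-21638/50062 - 23795/√(-11386 - 15007) = -21638*1/50062 - 23795*(-I*√26393/26393) = -10819/25031 - 23795*(-I*√26393/26393) = -10819/25031 - (-23795)*I*√26393/26393 = -10819/25031 + 23795*I*√26393/26393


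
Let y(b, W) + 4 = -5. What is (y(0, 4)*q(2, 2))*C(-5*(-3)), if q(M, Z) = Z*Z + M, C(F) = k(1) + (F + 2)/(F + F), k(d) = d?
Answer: -423/5 ≈ -84.600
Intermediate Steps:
y(b, W) = -9 (y(b, W) = -4 - 5 = -9)
C(F) = 1 + (2 + F)/(2*F) (C(F) = 1 + (F + 2)/(F + F) = 1 + (2 + F)/((2*F)) = 1 + (2 + F)*(1/(2*F)) = 1 + (2 + F)/(2*F))
q(M, Z) = M + Z**2 (q(M, Z) = Z**2 + M = M + Z**2)
(y(0, 4)*q(2, 2))*C(-5*(-3)) = (-9*(2 + 2**2))*(3/2 + 1/(-5*(-3))) = (-9*(2 + 4))*(3/2 + 1/15) = (-9*6)*(3/2 + 1/15) = -54*47/30 = -423/5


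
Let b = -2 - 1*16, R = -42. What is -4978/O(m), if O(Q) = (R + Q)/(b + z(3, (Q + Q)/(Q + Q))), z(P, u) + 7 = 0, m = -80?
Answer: -62225/61 ≈ -1020.1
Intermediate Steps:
z(P, u) = -7 (z(P, u) = -7 + 0 = -7)
b = -18 (b = -2 - 16 = -18)
O(Q) = 42/25 - Q/25 (O(Q) = (-42 + Q)/(-18 - 7) = (-42 + Q)/(-25) = (-42 + Q)*(-1/25) = 42/25 - Q/25)
-4978/O(m) = -4978/(42/25 - 1/25*(-80)) = -4978/(42/25 + 16/5) = -4978/122/25 = -4978*25/122 = -62225/61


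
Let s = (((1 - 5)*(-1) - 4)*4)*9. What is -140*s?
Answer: 0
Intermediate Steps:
s = 0 (s = ((-4*(-1) - 4)*4)*9 = ((4 - 4)*4)*9 = (0*4)*9 = 0*9 = 0)
-140*s = -140*0 = 0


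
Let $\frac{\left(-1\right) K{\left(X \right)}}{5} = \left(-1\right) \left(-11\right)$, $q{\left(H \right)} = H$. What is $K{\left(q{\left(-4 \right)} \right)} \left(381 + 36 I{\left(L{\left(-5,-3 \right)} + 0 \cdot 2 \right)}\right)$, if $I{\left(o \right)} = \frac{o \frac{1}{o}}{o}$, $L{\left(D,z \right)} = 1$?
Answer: $-22935$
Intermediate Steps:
$I{\left(o \right)} = \frac{1}{o}$ ($I{\left(o \right)} = 1 \frac{1}{o} = \frac{1}{o}$)
$K{\left(X \right)} = -55$ ($K{\left(X \right)} = - 5 \left(\left(-1\right) \left(-11\right)\right) = \left(-5\right) 11 = -55$)
$K{\left(q{\left(-4 \right)} \right)} \left(381 + 36 I{\left(L{\left(-5,-3 \right)} + 0 \cdot 2 \right)}\right) = - 55 \left(381 + \frac{36}{1 + 0 \cdot 2}\right) = - 55 \left(381 + \frac{36}{1 + 0}\right) = - 55 \left(381 + \frac{36}{1}\right) = - 55 \left(381 + 36 \cdot 1\right) = - 55 \left(381 + 36\right) = \left(-55\right) 417 = -22935$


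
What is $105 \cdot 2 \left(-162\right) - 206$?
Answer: $-34226$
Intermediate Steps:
$105 \cdot 2 \left(-162\right) - 206 = 210 \left(-162\right) - 206 = -34020 - 206 = -34226$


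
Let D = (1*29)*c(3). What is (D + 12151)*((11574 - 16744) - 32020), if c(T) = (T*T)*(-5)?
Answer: -403362740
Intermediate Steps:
c(T) = -5*T² (c(T) = T²*(-5) = -5*T²)
D = -1305 (D = (1*29)*(-5*3²) = 29*(-5*9) = 29*(-45) = -1305)
(D + 12151)*((11574 - 16744) - 32020) = (-1305 + 12151)*((11574 - 16744) - 32020) = 10846*(-5170 - 32020) = 10846*(-37190) = -403362740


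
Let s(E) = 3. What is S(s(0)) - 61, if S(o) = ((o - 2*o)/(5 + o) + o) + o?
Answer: -443/8 ≈ -55.375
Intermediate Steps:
S(o) = 2*o - o/(5 + o) (S(o) = ((-o)/(5 + o) + o) + o = (-o/(5 + o) + o) + o = (o - o/(5 + o)) + o = 2*o - o/(5 + o))
S(s(0)) - 61 = 3*(9 + 2*3)/(5 + 3) - 61 = 3*(9 + 6)/8 - 61 = 3*(⅛)*15 - 61 = 45/8 - 61 = -443/8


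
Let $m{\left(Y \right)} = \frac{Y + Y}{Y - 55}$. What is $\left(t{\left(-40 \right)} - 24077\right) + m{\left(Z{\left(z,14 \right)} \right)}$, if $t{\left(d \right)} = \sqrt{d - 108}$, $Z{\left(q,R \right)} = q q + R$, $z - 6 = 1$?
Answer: $- \frac{96245}{4} + 2 i \sqrt{37} \approx -24061.0 + 12.166 i$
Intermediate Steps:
$z = 7$ ($z = 6 + 1 = 7$)
$Z{\left(q,R \right)} = R + q^{2}$ ($Z{\left(q,R \right)} = q^{2} + R = R + q^{2}$)
$t{\left(d \right)} = \sqrt{-108 + d}$
$m{\left(Y \right)} = \frac{2 Y}{-55 + Y}$
$\left(t{\left(-40 \right)} - 24077\right) + m{\left(Z{\left(z,14 \right)} \right)} = \left(\sqrt{-108 - 40} - 24077\right) + \frac{2 \left(14 + 7^{2}\right)}{-55 + \left(14 + 7^{2}\right)} = \left(\sqrt{-148} - 24077\right) + \frac{2 \left(14 + 49\right)}{-55 + \left(14 + 49\right)} = \left(2 i \sqrt{37} - 24077\right) + 2 \cdot 63 \frac{1}{-55 + 63} = \left(-24077 + 2 i \sqrt{37}\right) + 2 \cdot 63 \cdot \frac{1}{8} = \left(-24077 + 2 i \sqrt{37}\right) + \frac{63}{4} = - \frac{96245}{4} + 2 i \sqrt{37}$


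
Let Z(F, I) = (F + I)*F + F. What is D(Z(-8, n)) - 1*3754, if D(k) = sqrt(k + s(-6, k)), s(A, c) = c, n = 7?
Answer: -3754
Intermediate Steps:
Z(F, I) = F + F*(F + I) (Z(F, I) = F*(F + I) + F = F + F*(F + I))
D(k) = sqrt(2)*sqrt(k) (D(k) = sqrt(k + k) = sqrt(2*k) = sqrt(2)*sqrt(k))
D(Z(-8, n)) - 1*3754 = sqrt(2)*sqrt(-8*(1 - 8 + 7)) - 1*3754 = sqrt(2)*sqrt(-8*0) - 3754 = sqrt(2)*sqrt(0) - 3754 = sqrt(2)*0 - 3754 = 0 - 3754 = -3754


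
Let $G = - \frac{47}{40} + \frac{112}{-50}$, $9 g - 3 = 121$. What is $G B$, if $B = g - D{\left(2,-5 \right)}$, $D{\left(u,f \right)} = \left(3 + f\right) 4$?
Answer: $- \frac{33467}{450} \approx -74.371$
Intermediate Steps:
$D{\left(u,f \right)} = 12 + 4 f$
$g = \frac{124}{9}$ ($g = \frac{1}{3} + \frac{1}{9} \cdot 121 = \frac{1}{3} + \frac{121}{9} = \frac{124}{9} \approx 13.778$)
$G = - \frac{683}{200}$ ($G = \left(-47\right) \frac{1}{40} + 112 \left(- \frac{1}{50}\right) = - \frac{47}{40} - \frac{56}{25} = - \frac{683}{200} \approx -3.415$)
$B = \frac{196}{9}$ ($B = \frac{124}{9} - \left(12 + 4 \left(-5\right)\right) = \frac{124}{9} - \left(12 - 20\right) = \frac{124}{9} - -8 = \frac{124}{9} + 8 = \frac{196}{9} \approx 21.778$)
$G B = \left(- \frac{683}{200}\right) \frac{196}{9} = - \frac{33467}{450}$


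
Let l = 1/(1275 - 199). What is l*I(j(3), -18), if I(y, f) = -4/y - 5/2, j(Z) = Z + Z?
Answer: -19/6456 ≈ -0.0029430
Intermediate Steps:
j(Z) = 2*Z
l = 1/1076 ≈ 0.00092937
I(y, f) = -5/2 - 4/y (I(y, f) = -4/y - 5*½ = -4/y - 5/2 = -5/2 - 4/y)
l*I(j(3), -18) = (-5/2 - 4/(2*3))/1076 = (-5/2 - 4/6)/1076 = (-5/2 - 4*⅙)/1076 = (-5/2 - ⅔)/1076 = (1/1076)*(-19/6) = -19/6456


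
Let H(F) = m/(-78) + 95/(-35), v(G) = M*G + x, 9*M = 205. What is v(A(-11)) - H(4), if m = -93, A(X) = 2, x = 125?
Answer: 281863/1638 ≈ 172.08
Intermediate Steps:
M = 205/9 (M = (⅑)*205 = 205/9 ≈ 22.778)
v(G) = 125 + 205*G/9 (v(G) = 205*G/9 + 125 = 125 + 205*G/9)
H(F) = -277/182 (H(F) = -93/(-78) + 95/(-35) = -93*(-1/78) + 95*(-1/35) = 31/26 - 19/7 = -277/182)
v(A(-11)) - H(4) = (125 + (205/9)*2) - 1*(-277/182) = (125 + 410/9) + 277/182 = 1535/9 + 277/182 = 281863/1638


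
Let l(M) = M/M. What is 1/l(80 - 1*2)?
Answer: 1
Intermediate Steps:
l(M) = 1
1/l(80 - 1*2) = 1/1 = 1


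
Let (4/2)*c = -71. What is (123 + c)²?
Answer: 30625/4 ≈ 7656.3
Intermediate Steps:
c = -71/2 (c = (½)*(-71) = -71/2 ≈ -35.500)
(123 + c)² = (123 - 71/2)² = (175/2)² = 30625/4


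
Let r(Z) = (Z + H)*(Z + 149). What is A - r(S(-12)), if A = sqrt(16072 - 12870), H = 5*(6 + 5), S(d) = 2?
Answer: -8607 + sqrt(3202) ≈ -8550.4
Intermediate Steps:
H = 55 (H = 5*11 = 55)
A = sqrt(3202) ≈ 56.586
r(Z) = (55 + Z)*(149 + Z) (r(Z) = (Z + 55)*(Z + 149) = (55 + Z)*(149 + Z))
A - r(S(-12)) = sqrt(3202) - (8195 + 2**2 + 204*2) = sqrt(3202) - (8195 + 4 + 408) = sqrt(3202) - 1*8607 = sqrt(3202) - 8607 = -8607 + sqrt(3202)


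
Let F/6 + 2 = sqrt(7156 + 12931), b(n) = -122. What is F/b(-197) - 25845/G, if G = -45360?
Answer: 123247/184464 - 3*sqrt(20087)/61 ≈ -6.3021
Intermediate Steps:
F = -12 + 6*sqrt(20087) (F = -12 + 6*sqrt(7156 + 12931) = -12 + 6*sqrt(20087) ≈ 838.37)
F/b(-197) - 25845/G = (-12 + 6*sqrt(20087))/(-122) - 25845/(-45360) = (-12 + 6*sqrt(20087))*(-1/122) - 25845*(-1/45360) = (6/61 - 3*sqrt(20087)/61) + 1723/3024 = 123247/184464 - 3*sqrt(20087)/61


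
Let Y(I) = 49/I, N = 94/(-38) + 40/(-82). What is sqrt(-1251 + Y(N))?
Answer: 2*I*sqrt(1686548499)/2307 ≈ 35.603*I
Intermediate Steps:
N = -2307/779 (N = 94*(-1/38) + 40*(-1/82) = -47/19 - 20/41 = -2307/779 ≈ -2.9615)
sqrt(-1251 + Y(N)) = sqrt(-1251 + 49/(-2307/779)) = sqrt(-1251 + 49*(-779/2307)) = sqrt(-1251 - 38171/2307) = sqrt(-2924228/2307) = 2*I*sqrt(1686548499)/2307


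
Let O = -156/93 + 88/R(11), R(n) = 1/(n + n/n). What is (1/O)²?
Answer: 961/1068243856 ≈ 8.9961e-7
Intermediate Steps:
R(n) = 1/(1 + n) (R(n) = 1/(n + 1) = 1/(1 + n))
O = 32684/31 (O = -156/93 + 88/(1/(1 + 11)) = -156*1/93 + 88/(1/12) = -52/31 + 88/(1/12) = -52/31 + 88*12 = -52/31 + 1056 = 32684/31 ≈ 1054.3)
(1/O)² = (1/(32684/31))² = (31/32684)² = 961/1068243856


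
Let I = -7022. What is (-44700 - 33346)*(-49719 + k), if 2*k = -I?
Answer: 3606349568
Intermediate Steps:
k = 3511 (k = (-1*(-7022))/2 = (½)*7022 = 3511)
(-44700 - 33346)*(-49719 + k) = (-44700 - 33346)*(-49719 + 3511) = -78046*(-46208) = 3606349568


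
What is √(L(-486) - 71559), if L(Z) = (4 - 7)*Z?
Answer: 3*I*√7789 ≈ 264.77*I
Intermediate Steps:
L(Z) = -3*Z
√(L(-486) - 71559) = √(-3*(-486) - 71559) = √(1458 - 71559) = √(-70101) = 3*I*√7789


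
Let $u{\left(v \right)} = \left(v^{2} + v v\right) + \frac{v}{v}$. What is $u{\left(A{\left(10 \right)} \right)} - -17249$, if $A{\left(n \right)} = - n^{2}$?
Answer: $37250$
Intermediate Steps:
$u{\left(v \right)} = 1 + 2 v^{2}$ ($u{\left(v \right)} = \left(v^{2} + v^{2}\right) + 1 = 2 v^{2} + 1 = 1 + 2 v^{2}$)
$u{\left(A{\left(10 \right)} \right)} - -17249 = \left(1 + 2 \left(- 10^{2}\right)^{2}\right) - -17249 = \left(1 + 2 \left(\left(-1\right) 100\right)^{2}\right) + 17249 = \left(1 + 2 \left(-100\right)^{2}\right) + 17249 = \left(1 + 2 \cdot 10000\right) + 17249 = \left(1 + 20000\right) + 17249 = 20001 + 17249 = 37250$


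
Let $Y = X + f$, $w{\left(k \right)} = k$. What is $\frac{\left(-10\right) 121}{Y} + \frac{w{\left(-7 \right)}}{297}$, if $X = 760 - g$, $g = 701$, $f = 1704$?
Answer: $- \frac{371711}{523611} \approx -0.7099$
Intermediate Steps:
$X = 59$ ($X = 760 - 701 = 59$)
$Y = 1763$ ($Y = 59 + 1704 = 1763$)
$\frac{\left(-10\right) 121}{Y} + \frac{w{\left(-7 \right)}}{297} = \frac{\left(-10\right) 121}{1763} - \frac{7}{297} = \left(-1210\right) \frac{1}{1763} - \frac{7}{297} = - \frac{1210}{1763} - \frac{7}{297} = - \frac{371711}{523611}$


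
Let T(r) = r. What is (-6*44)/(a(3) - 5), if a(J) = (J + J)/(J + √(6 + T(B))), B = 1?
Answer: 1056/47 + 792*√7/47 ≈ 67.052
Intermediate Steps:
a(J) = 2*J/(J + √7) (a(J) = (J + J)/(J + √(6 + 1)) = (2*J)/(J + √7) = 2*J/(J + √7))
(-6*44)/(a(3) - 5) = (-6*44)/(2*3/(3 + √7) - 5) = -264/(6/(3 + √7) - 5) = -264/(-5 + 6/(3 + √7))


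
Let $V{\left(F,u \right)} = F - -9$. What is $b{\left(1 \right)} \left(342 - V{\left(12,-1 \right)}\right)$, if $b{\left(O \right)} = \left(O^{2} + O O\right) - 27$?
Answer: $-8025$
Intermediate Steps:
$b{\left(O \right)} = -27 + 2 O^{2}$ ($b{\left(O \right)} = \left(O^{2} + O^{2}\right) - 27 = 2 O^{2} - 27 = -27 + 2 O^{2}$)
$V{\left(F,u \right)} = 9 + F$ ($V{\left(F,u \right)} = F + 9 = 9 + F$)
$b{\left(1 \right)} \left(342 - V{\left(12,-1 \right)}\right) = \left(-27 + 2 \cdot 1^{2}\right) \left(342 - \left(9 + 12\right)\right) = \left(-27 + 2 \cdot 1\right) \left(342 - 21\right) = \left(-27 + 2\right) \left(342 - 21\right) = \left(-25\right) 321 = -8025$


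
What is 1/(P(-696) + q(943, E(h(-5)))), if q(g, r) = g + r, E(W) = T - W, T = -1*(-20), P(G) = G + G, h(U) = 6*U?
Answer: -1/399 ≈ -0.0025063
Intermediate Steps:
P(G) = 2*G
T = 20
E(W) = 20 - W
1/(P(-696) + q(943, E(h(-5)))) = 1/(2*(-696) + (943 + (20 - 6*(-5)))) = 1/(-1392 + (943 + (20 - 1*(-30)))) = 1/(-1392 + (943 + (20 + 30))) = 1/(-1392 + (943 + 50)) = 1/(-1392 + 993) = 1/(-399) = -1/399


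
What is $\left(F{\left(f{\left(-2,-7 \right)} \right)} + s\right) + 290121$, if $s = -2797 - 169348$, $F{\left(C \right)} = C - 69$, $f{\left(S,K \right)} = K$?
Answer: $117900$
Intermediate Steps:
$F{\left(C \right)} = -69 + C$ ($F{\left(C \right)} = C - 69 = -69 + C$)
$s = -172145$
$\left(F{\left(f{\left(-2,-7 \right)} \right)} + s\right) + 290121 = \left(\left(-69 - 7\right) - 172145\right) + 290121 = \left(-76 - 172145\right) + 290121 = -172221 + 290121 = 117900$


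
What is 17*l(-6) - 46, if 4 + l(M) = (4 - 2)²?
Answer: -46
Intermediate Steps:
l(M) = 0 (l(M) = -4 + (4 - 2)² = -4 + 2² = -4 + 4 = 0)
17*l(-6) - 46 = 17*0 - 46 = 0 - 46 = -46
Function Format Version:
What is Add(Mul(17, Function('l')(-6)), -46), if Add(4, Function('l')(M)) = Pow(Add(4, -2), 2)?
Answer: -46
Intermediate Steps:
Function('l')(M) = 0 (Function('l')(M) = Add(-4, Pow(Add(4, -2), 2)) = Add(-4, Pow(2, 2)) = Add(-4, 4) = 0)
Add(Mul(17, Function('l')(-6)), -46) = Add(Mul(17, 0), -46) = Add(0, -46) = -46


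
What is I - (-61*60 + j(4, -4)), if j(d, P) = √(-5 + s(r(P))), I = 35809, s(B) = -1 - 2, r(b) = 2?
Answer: 39469 - 2*I*√2 ≈ 39469.0 - 2.8284*I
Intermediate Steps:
s(B) = -3
j(d, P) = 2*I*√2 (j(d, P) = √(-5 - 3) = √(-8) = 2*I*√2)
I - (-61*60 + j(4, -4)) = 35809 - (-61*60 + 2*I*√2) = 35809 - (-3660 + 2*I*√2) = 35809 + (3660 - 2*I*√2) = 39469 - 2*I*√2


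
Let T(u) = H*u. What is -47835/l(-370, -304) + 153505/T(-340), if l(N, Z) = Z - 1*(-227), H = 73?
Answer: 235088963/382228 ≈ 615.05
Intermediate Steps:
l(N, Z) = 227 + Z (l(N, Z) = Z + 227 = 227 + Z)
T(u) = 73*u
-47835/l(-370, -304) + 153505/T(-340) = -47835/(227 - 304) + 153505/((73*(-340))) = -47835/(-77) + 153505/(-24820) = -47835*(-1/77) + 153505*(-1/24820) = 47835/77 - 30701/4964 = 235088963/382228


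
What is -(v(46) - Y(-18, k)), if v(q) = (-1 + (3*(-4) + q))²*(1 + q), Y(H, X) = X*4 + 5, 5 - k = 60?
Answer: -51398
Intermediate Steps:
k = -55 (k = 5 - 1*60 = 5 - 60 = -55)
Y(H, X) = 5 + 4*X (Y(H, X) = 4*X + 5 = 5 + 4*X)
v(q) = (-13 + q)²*(1 + q) (v(q) = (-1 + (-12 + q))²*(1 + q) = (-13 + q)²*(1 + q))
-(v(46) - Y(-18, k)) = -((-13 + 46)²*(1 + 46) - (5 + 4*(-55))) = -(33²*47 - (5 - 220)) = -(1089*47 - 1*(-215)) = -(51183 + 215) = -1*51398 = -51398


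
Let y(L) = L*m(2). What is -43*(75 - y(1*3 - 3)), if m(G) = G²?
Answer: -3225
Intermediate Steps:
y(L) = 4*L (y(L) = L*2² = L*4 = 4*L)
-43*(75 - y(1*3 - 3)) = -43*(75 - 4*(1*3 - 3)) = -43*(75 - 4*(3 - 3)) = -43*(75 - 4*0) = -43*(75 - 1*0) = -43*(75 + 0) = -43*75 = -3225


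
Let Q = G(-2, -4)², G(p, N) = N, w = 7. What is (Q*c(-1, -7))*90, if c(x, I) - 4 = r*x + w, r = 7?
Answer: 5760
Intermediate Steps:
c(x, I) = 11 + 7*x (c(x, I) = 4 + (7*x + 7) = 4 + (7 + 7*x) = 11 + 7*x)
Q = 16 (Q = (-4)² = 16)
(Q*c(-1, -7))*90 = (16*(11 + 7*(-1)))*90 = (16*(11 - 7))*90 = (16*4)*90 = 64*90 = 5760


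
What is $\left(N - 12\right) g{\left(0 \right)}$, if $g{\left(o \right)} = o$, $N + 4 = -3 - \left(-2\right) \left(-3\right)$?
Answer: $0$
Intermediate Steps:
$N = -13$ ($N = -4 - \left(3 - -6\right) = -4 - 9 = -13$)
$\left(N - 12\right) g{\left(0 \right)} = \left(-13 - 12\right) 0 = \left(-25\right) 0 = 0$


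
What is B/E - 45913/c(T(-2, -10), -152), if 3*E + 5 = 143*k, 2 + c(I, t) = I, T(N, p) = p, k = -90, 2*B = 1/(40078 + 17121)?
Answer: 33812037720107/8837245500 ≈ 3826.1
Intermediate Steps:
B = 1/114398 (B = 1/(2*(40078 + 17121)) = (1/2)/57199 = (1/2)*(1/57199) = 1/114398 ≈ 8.7414e-6)
c(I, t) = -2 + I
E = -12875/3 (E = -5/3 + (143*(-90))/3 = -5/3 + (1/3)*(-12870) = -5/3 - 4290 = -12875/3 ≈ -4291.7)
B/E - 45913/c(T(-2, -10), -152) = 1/(114398*(-12875/3)) - 45913/(-2 - 10) = (1/114398)*(-3/12875) - 45913/(-12) = -3/1472874250 - 45913*(-1/12) = -3/1472874250 + 45913/12 = 33812037720107/8837245500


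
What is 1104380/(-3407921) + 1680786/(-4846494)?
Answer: -1846726158271/2752744779829 ≈ -0.67087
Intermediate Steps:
1104380/(-3407921) + 1680786/(-4846494) = 1104380*(-1/3407921) + 1680786*(-1/4846494) = -1104380/3407921 - 280131/807749 = -1846726158271/2752744779829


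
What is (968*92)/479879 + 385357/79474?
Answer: 192002368347/38137903646 ≈ 5.0344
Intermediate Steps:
(968*92)/479879 + 385357/79474 = 89056*(1/479879) + 385357*(1/79474) = 89056/479879 + 385357/79474 = 192002368347/38137903646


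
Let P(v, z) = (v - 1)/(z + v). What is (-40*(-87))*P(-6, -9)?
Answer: 1624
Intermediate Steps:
P(v, z) = (-1 + v)/(v + z)
(-40*(-87))*P(-6, -9) = (-40*(-87))*((-1 - 6)/(-6 - 9)) = 3480*(-7/(-15)) = 3480*(-1/15*(-7)) = 3480*(7/15) = 1624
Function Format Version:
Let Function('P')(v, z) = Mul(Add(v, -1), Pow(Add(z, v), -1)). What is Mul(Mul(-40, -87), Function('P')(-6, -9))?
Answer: 1624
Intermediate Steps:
Function('P')(v, z) = Mul(Pow(Add(v, z), -1), Add(-1, v)) (Function('P')(v, z) = Mul(Add(-1, v), Pow(Add(v, z), -1)) = Mul(Pow(Add(v, z), -1), Add(-1, v)))
Mul(Mul(-40, -87), Function('P')(-6, -9)) = Mul(Mul(-40, -87), Mul(Pow(Add(-6, -9), -1), Add(-1, -6))) = Mul(3480, Mul(Pow(-15, -1), -7)) = Mul(3480, Mul(Rational(-1, 15), -7)) = Mul(3480, Rational(7, 15)) = 1624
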